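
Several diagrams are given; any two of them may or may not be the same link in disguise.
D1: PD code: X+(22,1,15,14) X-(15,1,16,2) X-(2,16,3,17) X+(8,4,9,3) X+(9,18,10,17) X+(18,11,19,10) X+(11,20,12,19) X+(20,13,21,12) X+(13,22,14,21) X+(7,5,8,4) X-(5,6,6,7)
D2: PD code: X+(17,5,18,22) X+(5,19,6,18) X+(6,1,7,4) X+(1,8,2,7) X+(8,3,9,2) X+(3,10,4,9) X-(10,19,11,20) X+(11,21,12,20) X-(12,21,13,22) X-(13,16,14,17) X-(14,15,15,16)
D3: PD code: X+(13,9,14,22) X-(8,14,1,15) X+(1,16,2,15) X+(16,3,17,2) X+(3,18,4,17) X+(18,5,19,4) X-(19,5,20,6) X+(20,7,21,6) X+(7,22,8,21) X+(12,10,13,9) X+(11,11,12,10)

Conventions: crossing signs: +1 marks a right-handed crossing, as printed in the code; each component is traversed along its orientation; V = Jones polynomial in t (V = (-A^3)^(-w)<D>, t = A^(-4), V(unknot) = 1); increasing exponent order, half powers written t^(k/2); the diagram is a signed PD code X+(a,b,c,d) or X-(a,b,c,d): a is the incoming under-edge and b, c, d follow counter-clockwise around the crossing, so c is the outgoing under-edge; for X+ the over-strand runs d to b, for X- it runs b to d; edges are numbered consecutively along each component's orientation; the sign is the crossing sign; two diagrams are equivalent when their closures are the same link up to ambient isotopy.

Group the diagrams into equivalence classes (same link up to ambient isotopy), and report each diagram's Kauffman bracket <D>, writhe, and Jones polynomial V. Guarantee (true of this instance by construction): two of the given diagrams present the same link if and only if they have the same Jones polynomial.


classes: {D1, D2, D3}
V(D1) = -t^(3/2) - t^(7/2) + t^(9/2) - t^(11/2)  [11 crossings, <D> = A^-7 - A^-3 + A + A^9, w = +5]
V(D2) = -t^(3/2) - t^(7/2) + t^(9/2) - t^(11/2)  (w +3, c 11, <D> = A^-13 - A^-9 + A^-5 + A^3)
V(D3) = -t^(3/2) - t^(7/2) + t^(9/2) - t^(11/2)  (w +7, c 11, <D> = A^-1 - A^3 + A^7 + A^15)
insight: one V(t) for all 3 diagrams — one class (guaranteed)


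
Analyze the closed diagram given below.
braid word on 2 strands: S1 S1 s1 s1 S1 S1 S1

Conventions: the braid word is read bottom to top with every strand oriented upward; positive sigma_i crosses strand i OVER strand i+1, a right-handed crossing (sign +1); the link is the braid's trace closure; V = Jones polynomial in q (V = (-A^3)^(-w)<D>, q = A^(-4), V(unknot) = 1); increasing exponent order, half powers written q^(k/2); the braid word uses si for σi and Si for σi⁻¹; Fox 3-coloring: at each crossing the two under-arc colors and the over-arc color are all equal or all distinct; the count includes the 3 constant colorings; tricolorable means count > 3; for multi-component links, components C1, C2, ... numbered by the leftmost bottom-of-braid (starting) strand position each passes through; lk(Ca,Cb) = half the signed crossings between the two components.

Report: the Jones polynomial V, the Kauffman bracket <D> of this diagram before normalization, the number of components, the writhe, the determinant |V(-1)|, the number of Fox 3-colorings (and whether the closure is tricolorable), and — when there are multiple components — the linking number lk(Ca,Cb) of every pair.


Jones polynomial: V(q) = -q^-4 + q^-3 + q^-1
<D> = -A^-5 - A^3 + A^7; writhe -3
components 1, writhe -3 (7 crossings)
3-colorings: 9 of 3^7, det 3 — tricolorable
note: det 3 = |V(-1)|; divisible by 3, so tricolorable


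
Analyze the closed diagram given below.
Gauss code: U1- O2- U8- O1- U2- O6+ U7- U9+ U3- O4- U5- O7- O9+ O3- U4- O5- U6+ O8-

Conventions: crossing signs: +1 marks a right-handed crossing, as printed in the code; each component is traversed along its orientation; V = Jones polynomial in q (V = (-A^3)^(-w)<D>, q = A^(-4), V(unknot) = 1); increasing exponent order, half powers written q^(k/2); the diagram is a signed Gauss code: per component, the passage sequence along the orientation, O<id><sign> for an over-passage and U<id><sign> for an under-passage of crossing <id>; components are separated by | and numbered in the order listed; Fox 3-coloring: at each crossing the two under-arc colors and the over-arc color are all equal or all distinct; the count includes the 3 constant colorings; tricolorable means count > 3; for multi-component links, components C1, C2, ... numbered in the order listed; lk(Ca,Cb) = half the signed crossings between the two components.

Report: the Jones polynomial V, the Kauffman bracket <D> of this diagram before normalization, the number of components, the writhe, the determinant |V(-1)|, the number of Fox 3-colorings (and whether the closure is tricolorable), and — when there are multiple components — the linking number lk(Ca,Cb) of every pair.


V = q^-8 - 2q^-7 + q^-6 - 2q^-5 + 2q^-4 + q^-2
<D> = -A^-7 - 2A + 2A^5 - A^9 + 2A^13 - A^17 (w = -5)
1 component over 9 crossings, w = -5
27 Fox colorings among 3^9, |V(-1)| = 9: tricolorable
why: w = -5 shifts under R1 moves; the (-A^3)^(5) factor cancels that in V


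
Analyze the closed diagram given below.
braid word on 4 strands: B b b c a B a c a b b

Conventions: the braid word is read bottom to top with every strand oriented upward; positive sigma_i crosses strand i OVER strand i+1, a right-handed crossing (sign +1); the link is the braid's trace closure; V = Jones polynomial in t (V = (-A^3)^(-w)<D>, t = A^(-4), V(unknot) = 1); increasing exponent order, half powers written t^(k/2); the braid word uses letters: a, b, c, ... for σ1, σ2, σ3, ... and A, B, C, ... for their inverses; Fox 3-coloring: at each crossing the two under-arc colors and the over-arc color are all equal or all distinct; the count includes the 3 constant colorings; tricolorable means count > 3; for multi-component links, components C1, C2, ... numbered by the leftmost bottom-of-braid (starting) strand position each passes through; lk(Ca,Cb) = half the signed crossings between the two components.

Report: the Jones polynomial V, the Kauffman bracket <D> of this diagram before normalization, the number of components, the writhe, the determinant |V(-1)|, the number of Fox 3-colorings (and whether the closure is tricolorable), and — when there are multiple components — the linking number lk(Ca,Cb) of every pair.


V = t^2 - 2t^3 + 5t^4 - 5t^5 + 6t^6 - 6t^7 + 4t^8 - 3t^9 + t^10
<D> = -A^-19 + 3A^-15 - 4A^-11 + 6A^-7 - 6A^-3 + 5A - 5A^5 + 2A^9 - A^13 (w = +7)
1 component over 11 crossings, w = +7
9 Fox colorings among 3^11, |V(-1)| = 33: tricolorable
why: the word shrinks to σ2 σ3 σ1 σ2⁻¹ σ1 σ3 σ1 σ2 σ2 after cancelling


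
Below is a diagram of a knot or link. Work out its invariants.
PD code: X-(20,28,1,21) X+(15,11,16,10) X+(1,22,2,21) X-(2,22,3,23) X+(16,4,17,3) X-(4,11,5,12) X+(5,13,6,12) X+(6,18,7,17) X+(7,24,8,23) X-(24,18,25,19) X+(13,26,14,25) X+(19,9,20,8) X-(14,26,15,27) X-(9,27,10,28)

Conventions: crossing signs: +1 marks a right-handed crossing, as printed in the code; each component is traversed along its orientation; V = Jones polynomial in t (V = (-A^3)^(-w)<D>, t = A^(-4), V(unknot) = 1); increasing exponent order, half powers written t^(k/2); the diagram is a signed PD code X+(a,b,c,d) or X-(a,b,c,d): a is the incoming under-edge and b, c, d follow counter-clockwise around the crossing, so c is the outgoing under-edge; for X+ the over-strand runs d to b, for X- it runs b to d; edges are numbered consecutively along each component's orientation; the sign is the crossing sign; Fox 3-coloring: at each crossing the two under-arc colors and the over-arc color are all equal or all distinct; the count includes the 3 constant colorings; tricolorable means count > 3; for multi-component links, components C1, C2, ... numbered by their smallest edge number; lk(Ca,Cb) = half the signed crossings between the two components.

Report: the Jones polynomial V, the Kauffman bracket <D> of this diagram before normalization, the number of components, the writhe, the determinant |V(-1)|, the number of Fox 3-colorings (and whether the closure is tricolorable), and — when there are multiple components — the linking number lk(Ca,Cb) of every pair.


Jones polynomial: V(t) = -t^(-3/2) - 2t^(1/2) + t^(3/2) - t^(5/2) + t^(7/2)
<D> = A^-8 - A^-4 + 1 - 2A^4 - A^12; writhe +2
components 2, writhe +2 (14 crossings)
linking number lk(C1,C2) = -1
3-colorings: 9 of 3^14, det 6 — tricolorable
note: the span of V is 5, within the link bound 14 + 2 - 1


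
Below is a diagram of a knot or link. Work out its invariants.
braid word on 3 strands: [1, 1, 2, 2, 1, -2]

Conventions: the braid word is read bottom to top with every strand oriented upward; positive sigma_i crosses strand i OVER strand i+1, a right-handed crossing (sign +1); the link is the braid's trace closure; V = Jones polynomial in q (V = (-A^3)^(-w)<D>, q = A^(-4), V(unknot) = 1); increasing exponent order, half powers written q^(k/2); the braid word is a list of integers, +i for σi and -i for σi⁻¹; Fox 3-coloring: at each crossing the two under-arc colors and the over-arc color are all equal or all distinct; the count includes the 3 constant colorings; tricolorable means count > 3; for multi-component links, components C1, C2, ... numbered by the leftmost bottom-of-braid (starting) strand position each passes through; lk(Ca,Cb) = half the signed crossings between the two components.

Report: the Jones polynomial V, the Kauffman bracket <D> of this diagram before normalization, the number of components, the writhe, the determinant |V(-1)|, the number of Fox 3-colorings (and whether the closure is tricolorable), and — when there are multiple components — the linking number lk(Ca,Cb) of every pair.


V = q - q^2 + 2q^3 - q^4 + q^5 - q^6
<D> = -A^-12 + A^-8 - A^-4 + 2 - A^4 + A^8 (w = +4)
1 component over 6 crossings, w = +4
3 Fox colorings among 3^6, |V(-1)| = 7: not tricolorable
why: w = +4 (over 6 crossings) is diagram-only; (-A^3)^(-4) removes it from V


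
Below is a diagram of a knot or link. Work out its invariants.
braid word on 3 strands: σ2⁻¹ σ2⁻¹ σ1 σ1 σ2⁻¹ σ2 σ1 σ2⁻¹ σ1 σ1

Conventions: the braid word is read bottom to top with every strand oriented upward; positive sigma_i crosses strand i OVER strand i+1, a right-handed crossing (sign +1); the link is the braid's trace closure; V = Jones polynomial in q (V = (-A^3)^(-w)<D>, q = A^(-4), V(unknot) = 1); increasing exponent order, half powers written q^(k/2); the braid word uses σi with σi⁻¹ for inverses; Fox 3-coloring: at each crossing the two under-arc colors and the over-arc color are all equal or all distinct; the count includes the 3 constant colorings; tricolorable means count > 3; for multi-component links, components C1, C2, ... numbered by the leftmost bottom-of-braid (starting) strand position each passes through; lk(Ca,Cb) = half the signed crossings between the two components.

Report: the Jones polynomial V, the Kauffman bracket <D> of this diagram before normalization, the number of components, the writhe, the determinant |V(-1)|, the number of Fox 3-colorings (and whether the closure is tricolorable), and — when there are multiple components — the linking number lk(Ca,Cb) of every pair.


Jones polynomial: V(q) = -q^-2 + 2q^-1 - 3 + 5q - 4q^2 + 5q^3 - 4q^4 + 2q^5 - q^6
<D> = -A^-18 + 2A^-14 - 4A^-10 + 5A^-6 - 4A^-2 + 5A^2 - 3A^6 + 2A^10 - A^14; writhe +2
components 1, writhe +2 (10 crossings)
3-colorings: 9 of 3^10, det 27 — tricolorable
note: inverse pairs cancel, leaving σ2⁻¹ σ2⁻¹ σ1 σ1 σ1 σ2⁻¹ σ1 σ1


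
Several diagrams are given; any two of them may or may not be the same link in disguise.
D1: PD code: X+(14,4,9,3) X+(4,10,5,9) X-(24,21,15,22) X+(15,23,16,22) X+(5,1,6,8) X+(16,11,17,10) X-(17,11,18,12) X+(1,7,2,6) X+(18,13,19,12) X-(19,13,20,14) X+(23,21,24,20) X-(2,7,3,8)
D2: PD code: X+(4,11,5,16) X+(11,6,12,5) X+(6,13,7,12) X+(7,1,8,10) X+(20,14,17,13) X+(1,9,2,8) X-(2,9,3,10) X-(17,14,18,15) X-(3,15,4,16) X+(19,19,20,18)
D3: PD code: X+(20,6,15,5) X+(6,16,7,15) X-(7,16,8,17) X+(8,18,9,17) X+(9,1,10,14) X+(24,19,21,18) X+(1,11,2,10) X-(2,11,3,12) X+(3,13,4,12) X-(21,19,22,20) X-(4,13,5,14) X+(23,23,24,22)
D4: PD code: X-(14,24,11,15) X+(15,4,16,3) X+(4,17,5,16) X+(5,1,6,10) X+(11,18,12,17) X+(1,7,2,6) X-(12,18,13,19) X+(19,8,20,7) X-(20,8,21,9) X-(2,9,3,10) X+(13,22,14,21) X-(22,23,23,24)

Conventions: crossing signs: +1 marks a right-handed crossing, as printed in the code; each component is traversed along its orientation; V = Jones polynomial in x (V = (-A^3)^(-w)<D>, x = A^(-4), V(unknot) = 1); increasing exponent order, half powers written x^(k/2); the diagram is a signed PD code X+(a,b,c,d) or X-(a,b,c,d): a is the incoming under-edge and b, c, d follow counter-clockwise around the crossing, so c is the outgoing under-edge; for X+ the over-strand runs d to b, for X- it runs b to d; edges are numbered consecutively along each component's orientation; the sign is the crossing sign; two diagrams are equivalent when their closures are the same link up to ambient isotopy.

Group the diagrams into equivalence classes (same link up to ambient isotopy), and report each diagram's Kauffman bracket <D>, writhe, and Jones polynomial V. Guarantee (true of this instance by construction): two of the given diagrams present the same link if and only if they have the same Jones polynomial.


grouping into links: {D1, D2, D3, D4}
V(D1) = 1 + x + x^2 + x^3  (w +4, c 12, <D> = 1 + A^4 + A^8 + A^12)
V(D2) = 1 + x + x^2 + x^3  [10 crossings, <D> = 1 + A^4 + A^8 + A^12, w = +4]
D3 (bracket 1 + A^4 + A^8 + A^12; 12 crossings at w = +4): V = 1 + x + x^2 + x^3
V(D4) = 1 + x + x^2 + x^3  (w +2, c 12, <D> = A^-6 + A^-2 + A^2 + A^6)
why: all 4 diagrams share one V(x), hence one class


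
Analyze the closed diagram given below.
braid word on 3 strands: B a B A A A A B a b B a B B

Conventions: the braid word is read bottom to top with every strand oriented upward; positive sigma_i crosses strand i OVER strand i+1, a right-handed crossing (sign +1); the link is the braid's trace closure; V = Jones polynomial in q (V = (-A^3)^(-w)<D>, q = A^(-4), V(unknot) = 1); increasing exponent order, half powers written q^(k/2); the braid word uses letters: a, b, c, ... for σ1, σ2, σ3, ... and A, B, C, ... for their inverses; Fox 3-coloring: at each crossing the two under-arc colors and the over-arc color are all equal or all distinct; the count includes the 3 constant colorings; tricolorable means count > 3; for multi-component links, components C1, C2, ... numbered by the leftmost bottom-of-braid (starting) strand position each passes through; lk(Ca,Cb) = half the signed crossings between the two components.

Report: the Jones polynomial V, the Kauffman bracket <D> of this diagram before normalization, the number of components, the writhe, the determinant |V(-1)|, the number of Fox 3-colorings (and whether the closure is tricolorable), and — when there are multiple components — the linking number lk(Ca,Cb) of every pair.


V = -q^-11 + 2q^-10 - 5q^-9 + 8q^-8 - 10q^-7 + 11q^-6 - 10q^-5 + 9q^-4 - 5q^-3 + 3q^-2 - q^-1
<D> = -A^-14 + 3A^-10 - 5A^-6 + 9A^-2 - 10A^2 + 11A^6 - 10A^10 + 8A^14 - 5A^18 + 2A^22 - A^26 (w = -6)
1 component over 14 crossings, w = -6
3 Fox colorings among 3^14, |V(-1)| = 65: not tricolorable
why: the word shrinks to σ2⁻¹ σ1 σ2⁻¹ σ1⁻¹ σ1⁻¹ σ1⁻¹ σ1⁻¹ σ2⁻¹ σ1 σ1 σ2⁻¹ σ2⁻¹ after cancelling


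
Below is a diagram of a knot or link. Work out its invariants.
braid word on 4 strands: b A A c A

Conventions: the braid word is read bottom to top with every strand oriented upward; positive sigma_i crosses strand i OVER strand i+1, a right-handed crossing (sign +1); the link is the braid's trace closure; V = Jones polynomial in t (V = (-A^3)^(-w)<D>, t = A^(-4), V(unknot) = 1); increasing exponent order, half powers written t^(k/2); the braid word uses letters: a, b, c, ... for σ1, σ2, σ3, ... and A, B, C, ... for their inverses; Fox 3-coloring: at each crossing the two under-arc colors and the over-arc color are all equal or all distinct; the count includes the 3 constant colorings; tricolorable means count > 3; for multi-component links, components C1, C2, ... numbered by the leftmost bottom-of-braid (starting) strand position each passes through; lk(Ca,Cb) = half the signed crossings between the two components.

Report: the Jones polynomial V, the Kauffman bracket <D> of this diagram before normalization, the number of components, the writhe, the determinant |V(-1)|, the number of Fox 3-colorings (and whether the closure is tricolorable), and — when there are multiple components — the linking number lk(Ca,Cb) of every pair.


Jones polynomial: V(t) = -t^-4 + t^-3 + t^-1
<D> = -A - A^9 + A^13; writhe -1
components 1, writhe -1 (5 crossings)
3-colorings: 9 of 3^5, det 3 — tricolorable
note: the span of V is 3, forcing >= 3 crossings in any diagram


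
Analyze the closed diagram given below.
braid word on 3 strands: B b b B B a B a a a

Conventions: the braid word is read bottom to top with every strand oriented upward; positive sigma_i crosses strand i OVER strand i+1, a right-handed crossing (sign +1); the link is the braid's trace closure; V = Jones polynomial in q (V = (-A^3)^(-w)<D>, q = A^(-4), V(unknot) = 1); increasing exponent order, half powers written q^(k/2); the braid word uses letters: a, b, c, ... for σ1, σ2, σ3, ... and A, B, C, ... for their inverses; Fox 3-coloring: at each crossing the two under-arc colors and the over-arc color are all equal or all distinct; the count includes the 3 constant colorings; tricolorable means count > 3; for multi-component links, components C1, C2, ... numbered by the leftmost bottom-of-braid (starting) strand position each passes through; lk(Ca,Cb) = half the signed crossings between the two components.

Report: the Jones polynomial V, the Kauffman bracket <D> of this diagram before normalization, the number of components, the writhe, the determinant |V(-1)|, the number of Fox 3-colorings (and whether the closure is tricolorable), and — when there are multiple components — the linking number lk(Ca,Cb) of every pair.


V = q^-1 - 1 + 2q - 2q^2 + 2q^3 - 2q^4 + q^5
<D> = A^-14 - 2A^-10 + 2A^-6 - 2A^-2 + 2A^2 - A^6 + A^10 (w = +2)
1 component over 10 crossings, w = +2
3 Fox colorings among 3^10, |V(-1)| = 11: not tricolorable
why: det 11 = |V(-1)|; not divisible by 3, so not tricolorable


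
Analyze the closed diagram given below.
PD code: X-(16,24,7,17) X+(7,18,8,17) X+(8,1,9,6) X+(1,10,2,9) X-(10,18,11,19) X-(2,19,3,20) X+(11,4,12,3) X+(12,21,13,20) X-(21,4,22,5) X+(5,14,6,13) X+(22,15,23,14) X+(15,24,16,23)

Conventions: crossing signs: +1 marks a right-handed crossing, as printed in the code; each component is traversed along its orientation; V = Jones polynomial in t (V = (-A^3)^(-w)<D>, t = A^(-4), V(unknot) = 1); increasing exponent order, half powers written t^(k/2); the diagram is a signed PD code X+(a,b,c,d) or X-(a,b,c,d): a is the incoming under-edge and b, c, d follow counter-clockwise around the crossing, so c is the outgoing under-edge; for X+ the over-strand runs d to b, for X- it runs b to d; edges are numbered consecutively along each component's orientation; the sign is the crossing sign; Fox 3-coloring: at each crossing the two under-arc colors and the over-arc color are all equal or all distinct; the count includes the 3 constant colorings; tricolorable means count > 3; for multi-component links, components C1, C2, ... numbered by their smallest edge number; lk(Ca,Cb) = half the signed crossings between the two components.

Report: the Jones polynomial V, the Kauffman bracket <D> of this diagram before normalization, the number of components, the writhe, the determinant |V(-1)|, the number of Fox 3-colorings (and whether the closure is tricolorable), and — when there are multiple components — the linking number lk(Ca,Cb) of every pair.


V(t) = 2t - t^2 + 3t^3 - 2t^4 + 2t^5 - t^6 + t^7
bracket: A^-16 - A^-12 + 2A^-8 - 2A^-4 + 3 - A^4 + 2A^8, w = +4
3 components, writhe +4, over 12 crossings
lk(C1,C2) = +2
linking number lk(C1,C3) = -1
lk(C2,C3): +1
det 12, colorings 9 of 3^12 — tricolorable
observation: span 6 respects span(V) <= c + mu - 1 = 14 for this 3-component diagram


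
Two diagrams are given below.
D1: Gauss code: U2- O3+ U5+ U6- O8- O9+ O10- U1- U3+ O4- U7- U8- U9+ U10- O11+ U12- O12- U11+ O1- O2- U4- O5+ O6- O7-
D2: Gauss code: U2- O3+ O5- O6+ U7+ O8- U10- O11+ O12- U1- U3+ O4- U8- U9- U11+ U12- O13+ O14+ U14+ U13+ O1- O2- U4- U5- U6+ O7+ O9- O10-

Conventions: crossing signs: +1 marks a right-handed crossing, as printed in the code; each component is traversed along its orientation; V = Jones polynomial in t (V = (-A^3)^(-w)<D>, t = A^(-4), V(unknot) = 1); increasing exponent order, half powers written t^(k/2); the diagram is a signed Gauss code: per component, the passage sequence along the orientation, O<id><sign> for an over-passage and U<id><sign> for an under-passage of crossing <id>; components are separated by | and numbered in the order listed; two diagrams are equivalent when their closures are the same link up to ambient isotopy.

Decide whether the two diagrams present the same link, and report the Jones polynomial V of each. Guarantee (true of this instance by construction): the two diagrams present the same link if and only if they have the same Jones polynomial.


equivalent: yes
V(D1) = -t^-6 + t^-5 - t^-4 + 2t^-3 - t^-2 + t^-1  (w -4, c 12, <D> = A^-8 - A^-4 + 2 - A^4 + A^8 - A^12)
V(D2) = -t^-6 + t^-5 - t^-4 + 2t^-3 - t^-2 + t^-1  [14 crossings, <D> = A^-2 - A^2 + 2A^6 - A^10 + A^14 - A^18, w = -2]
key observation: from 12 to 14 crossings by R-moves: one link, two diagrams


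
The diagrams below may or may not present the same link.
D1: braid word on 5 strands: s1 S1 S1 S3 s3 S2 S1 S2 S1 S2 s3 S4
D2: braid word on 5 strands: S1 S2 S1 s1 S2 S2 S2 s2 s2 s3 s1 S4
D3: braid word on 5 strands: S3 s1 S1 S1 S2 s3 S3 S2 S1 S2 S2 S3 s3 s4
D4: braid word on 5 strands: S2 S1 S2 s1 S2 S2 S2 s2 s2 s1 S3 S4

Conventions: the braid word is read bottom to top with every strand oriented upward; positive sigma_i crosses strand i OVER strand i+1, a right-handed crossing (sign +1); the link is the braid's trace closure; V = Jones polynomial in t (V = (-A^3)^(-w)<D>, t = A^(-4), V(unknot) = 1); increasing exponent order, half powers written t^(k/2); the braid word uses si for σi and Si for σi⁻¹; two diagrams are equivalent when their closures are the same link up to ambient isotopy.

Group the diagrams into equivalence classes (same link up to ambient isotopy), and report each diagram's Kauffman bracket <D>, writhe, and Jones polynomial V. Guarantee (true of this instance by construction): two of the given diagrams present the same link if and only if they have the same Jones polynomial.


grouping into links: {D1, D3} | {D2, D4}
V(D1) = 2t^-6 + t^-4 + t^-2  (w -6, c 12, <D> = A^-10 + A^-2 + 2A^6)
D2 (bracket A^-6 + A^-2 + A^2 + A^6; 12 crossings at w = -2): V = t^-3 + t^-2 + t^-1 + 1
D3 (bracket A^-10 + A^-2 + 2A^6; 14 crossings at w = -6): V = 2t^-6 + t^-4 + t^-2
D4 (bracket A^-12 + A^-8 + A^-4 + 1; 12 crossings at w = -4): V = t^-3 + t^-2 + t^-1 + 1
key observation: 2 values of V(t) split the 4 diagrams


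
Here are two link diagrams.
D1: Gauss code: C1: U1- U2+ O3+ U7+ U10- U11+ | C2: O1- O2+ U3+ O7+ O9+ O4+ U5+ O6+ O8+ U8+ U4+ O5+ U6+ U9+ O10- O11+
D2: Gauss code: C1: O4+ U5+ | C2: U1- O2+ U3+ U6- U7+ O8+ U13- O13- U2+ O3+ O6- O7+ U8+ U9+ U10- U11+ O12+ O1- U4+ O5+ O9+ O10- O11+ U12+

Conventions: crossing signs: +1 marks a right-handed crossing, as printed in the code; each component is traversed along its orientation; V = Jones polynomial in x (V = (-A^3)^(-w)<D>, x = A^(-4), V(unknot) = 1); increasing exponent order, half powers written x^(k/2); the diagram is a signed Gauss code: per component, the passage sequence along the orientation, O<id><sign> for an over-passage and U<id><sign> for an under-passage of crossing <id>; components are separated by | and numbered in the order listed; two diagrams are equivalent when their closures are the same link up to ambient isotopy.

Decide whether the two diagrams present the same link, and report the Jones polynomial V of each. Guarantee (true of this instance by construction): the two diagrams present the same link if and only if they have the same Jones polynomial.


same link: yes
V(D1) = -x^(3/2) - 2x^(7/2) + x^(9/2) - x^(11/2) + x^(13/2)  [11 crossings, <D> = -A^-5 + A^-1 - A^3 + 2A^7 + A^15, w = +7]
D2 (bracket -A^-11 + A^-7 - A^-3 + 2A + A^9; 13 crossings at w = +5): V = -x^(3/2) - 2x^(7/2) + x^(9/2) - x^(11/2) + x^(13/2)
note: from 11 to 13 crossings by R-moves: one link, two diagrams


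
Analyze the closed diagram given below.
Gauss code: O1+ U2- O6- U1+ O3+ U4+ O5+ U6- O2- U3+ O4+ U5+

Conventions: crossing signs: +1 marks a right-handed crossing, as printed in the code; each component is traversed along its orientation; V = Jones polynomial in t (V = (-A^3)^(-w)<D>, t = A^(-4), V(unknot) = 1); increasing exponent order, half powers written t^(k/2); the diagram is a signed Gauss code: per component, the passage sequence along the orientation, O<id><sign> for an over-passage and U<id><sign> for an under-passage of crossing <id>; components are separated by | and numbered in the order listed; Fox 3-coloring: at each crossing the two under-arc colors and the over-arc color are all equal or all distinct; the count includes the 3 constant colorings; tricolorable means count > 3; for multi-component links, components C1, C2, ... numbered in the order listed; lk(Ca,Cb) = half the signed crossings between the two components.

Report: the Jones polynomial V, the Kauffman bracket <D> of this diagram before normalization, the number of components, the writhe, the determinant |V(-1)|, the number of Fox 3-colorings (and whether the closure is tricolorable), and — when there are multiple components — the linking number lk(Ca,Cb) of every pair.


Jones polynomial: V(t) = t^-1 - 1 + 2t - 2t^2 + 2t^3 - 2t^4 + t^5
<D> = A^-14 - 2A^-10 + 2A^-6 - 2A^-2 + 2A^2 - A^6 + A^10; writhe +2
components 1, writhe +2 (6 crossings)
3-colorings: 3 of 3^6, det 11 — not tricolorable
note: w = +2 (over 6 crossings) is diagram-only; (-A^3)^(-2) removes it from V


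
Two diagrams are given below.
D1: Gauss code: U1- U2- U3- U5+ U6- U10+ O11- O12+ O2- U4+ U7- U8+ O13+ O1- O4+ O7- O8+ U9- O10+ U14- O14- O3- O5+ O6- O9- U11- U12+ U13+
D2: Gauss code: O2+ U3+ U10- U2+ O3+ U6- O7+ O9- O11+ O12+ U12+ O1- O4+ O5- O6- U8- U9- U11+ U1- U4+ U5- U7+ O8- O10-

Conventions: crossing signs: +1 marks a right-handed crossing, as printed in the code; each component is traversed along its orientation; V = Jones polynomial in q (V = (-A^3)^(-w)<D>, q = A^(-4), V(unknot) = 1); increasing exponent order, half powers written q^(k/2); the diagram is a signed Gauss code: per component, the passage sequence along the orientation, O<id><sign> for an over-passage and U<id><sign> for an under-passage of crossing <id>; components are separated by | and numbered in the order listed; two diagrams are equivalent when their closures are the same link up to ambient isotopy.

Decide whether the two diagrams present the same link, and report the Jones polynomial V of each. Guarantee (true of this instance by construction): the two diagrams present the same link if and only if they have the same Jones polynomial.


same link: yes
V(D1) = 1  [14 crossings, <D> = A^-6, w = -2]
D2 (bracket 1; 12 crossings at w = 0): V = 1
note: from 14 to 12 crossings by R-moves: one link, two diagrams


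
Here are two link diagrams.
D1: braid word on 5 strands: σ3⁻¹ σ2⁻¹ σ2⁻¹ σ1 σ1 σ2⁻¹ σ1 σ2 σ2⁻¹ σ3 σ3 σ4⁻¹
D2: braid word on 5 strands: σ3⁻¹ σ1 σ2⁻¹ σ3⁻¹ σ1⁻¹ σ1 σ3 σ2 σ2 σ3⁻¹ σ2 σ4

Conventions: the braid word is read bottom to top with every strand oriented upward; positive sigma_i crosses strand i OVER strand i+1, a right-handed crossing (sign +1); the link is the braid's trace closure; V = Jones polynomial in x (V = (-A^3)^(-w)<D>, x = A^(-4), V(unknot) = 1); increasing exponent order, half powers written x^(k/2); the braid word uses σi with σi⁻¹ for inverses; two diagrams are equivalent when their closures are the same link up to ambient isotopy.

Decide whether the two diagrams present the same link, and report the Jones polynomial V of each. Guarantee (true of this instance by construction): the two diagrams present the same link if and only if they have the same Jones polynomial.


equivalent: no
D1 (bracket -A^-12 + 2A^-8 - 2A^-4 + 3 - 2A^4 + 2A^8 - A^12; 12 crossings at w = 0): V = -x^-3 + 2x^-2 - 2x^-1 + 3 - 2x + 2x^2 - x^3
V(D2) = x^-2 - x^-1 + 1 - x + x^2  [12 crossings, <D> = A^-2 - A^2 + A^6 - A^10 + A^14, w = +2]
observation: V(x) takes 2 values over 2 diagrams, fixing the grouping


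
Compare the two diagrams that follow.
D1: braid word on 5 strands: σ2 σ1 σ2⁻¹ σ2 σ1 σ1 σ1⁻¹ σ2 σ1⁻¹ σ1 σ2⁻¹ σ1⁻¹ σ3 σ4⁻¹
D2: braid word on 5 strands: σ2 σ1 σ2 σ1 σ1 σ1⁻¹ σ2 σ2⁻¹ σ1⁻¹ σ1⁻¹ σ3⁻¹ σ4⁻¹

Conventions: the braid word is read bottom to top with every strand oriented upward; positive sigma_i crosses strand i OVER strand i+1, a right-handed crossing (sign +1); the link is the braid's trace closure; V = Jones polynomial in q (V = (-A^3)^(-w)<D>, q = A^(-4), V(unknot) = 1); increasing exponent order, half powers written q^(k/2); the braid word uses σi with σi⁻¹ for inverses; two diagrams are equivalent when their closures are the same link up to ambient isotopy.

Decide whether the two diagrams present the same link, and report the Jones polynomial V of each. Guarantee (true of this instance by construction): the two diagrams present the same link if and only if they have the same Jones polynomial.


same link: yes
V(D1) = 1  [14 crossings, <D> = A^6, w = +2]
V(D2) = 1  (w 0, c 12, <D> = 1)
note: D2 (12 crossings) and D1 (14) are Markov-related braid presentations


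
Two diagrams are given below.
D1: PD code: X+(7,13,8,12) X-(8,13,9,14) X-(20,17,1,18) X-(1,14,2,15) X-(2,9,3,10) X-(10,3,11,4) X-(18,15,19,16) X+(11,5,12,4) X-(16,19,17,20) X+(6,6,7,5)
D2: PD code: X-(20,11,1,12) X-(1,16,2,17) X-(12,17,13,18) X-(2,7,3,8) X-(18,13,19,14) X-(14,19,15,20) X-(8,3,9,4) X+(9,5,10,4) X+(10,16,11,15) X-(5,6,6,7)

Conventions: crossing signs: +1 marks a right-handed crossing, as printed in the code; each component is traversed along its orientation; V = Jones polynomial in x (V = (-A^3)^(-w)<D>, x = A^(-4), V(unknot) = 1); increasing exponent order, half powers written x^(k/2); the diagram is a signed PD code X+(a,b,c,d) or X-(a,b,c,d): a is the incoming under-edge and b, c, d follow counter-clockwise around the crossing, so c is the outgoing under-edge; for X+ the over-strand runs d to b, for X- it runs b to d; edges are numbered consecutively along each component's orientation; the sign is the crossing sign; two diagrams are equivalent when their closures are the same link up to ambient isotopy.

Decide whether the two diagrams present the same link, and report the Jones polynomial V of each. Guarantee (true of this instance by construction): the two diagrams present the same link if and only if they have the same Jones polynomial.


equivalent: yes
D1 (bracket A^-8 + 1 - A^4; 10 crossings at w = -4): V = -x^-4 + x^-3 + x^-1
D2 (bracket A^-14 + A^-6 - A^-2; 10 crossings at w = -6): V = -x^-4 + x^-3 + x^-1
key observation: Reidemeister moves carry D1 (10 crossings) to D2 (10)


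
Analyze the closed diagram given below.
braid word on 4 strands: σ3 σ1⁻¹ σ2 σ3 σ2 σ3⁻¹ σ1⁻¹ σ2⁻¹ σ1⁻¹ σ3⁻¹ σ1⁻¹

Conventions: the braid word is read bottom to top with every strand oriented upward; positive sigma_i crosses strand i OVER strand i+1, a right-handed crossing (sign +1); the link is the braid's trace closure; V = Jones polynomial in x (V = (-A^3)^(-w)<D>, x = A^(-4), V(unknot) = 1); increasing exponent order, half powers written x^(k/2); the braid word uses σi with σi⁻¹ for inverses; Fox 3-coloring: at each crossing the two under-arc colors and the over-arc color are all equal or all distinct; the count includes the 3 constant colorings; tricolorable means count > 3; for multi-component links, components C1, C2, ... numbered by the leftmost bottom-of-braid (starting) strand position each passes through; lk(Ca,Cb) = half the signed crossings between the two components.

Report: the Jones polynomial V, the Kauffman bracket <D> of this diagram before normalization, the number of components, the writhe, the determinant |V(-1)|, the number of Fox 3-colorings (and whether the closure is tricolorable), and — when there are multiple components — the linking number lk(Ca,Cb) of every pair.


Jones polynomial: V(x) = -x^-4 + x^-3 + x^-1
<D> = -A^-5 - A^3 + A^7; writhe -3
components 1, writhe -3 (11 crossings)
3-colorings: 9 of 3^11, det 3 — tricolorable
note: V spans 3 powers of x: at least 3 crossings in any diagram


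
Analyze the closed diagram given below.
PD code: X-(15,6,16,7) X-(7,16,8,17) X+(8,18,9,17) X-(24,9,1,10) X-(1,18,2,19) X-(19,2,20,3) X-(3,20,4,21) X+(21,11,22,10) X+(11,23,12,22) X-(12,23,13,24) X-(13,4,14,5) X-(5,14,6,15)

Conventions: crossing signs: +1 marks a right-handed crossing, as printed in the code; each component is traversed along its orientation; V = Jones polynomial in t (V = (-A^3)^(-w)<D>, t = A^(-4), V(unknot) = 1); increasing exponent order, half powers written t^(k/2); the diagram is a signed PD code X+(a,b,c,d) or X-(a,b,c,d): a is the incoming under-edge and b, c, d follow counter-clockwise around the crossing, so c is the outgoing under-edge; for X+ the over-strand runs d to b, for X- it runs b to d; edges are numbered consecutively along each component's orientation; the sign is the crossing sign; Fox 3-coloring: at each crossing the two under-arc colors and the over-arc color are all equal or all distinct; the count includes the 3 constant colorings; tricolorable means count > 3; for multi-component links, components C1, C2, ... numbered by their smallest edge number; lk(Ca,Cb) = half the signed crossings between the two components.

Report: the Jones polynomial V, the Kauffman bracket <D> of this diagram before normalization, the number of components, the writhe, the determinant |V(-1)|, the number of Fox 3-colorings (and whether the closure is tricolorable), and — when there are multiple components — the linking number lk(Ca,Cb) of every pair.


Jones polynomial: V(t) = t^-8 - 2t^-7 + t^-6 - 2t^-5 + 2t^-4 + t^-2
<D> = A^-10 + 2A^-2 - 2A^2 + A^6 - 2A^10 + A^14; writhe -6
components 1, writhe -6 (12 crossings)
3-colorings: 27 of 3^12, det 9 — tricolorable
note: w = -6 shifts under R1 moves; the (-A^3)^(6) factor cancels that in V


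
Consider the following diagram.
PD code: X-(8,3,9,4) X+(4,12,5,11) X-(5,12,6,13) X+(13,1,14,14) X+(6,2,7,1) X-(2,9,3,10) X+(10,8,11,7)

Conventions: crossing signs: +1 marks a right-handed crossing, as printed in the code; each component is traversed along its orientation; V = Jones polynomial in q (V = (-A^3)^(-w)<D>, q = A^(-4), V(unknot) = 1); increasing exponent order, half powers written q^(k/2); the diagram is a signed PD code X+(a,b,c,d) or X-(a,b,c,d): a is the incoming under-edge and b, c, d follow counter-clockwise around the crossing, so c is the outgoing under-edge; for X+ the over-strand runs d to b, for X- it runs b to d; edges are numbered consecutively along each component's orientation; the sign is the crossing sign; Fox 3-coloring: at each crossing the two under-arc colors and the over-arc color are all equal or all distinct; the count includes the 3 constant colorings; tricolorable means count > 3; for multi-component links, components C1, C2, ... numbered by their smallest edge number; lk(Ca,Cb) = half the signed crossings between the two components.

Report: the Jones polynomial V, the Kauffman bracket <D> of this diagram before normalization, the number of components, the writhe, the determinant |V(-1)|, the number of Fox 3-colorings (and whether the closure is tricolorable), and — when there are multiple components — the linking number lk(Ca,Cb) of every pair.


Jones polynomial: V(q) = q^-2 - q^-1 + 1 - q + q^2
<D> = -A^-5 + A^-1 - A^3 + A^7 - A^11; writhe +1
components 1, writhe +1 (7 crossings)
3-colorings: 3 of 3^7, det 5 — not tricolorable
note: the span of V is 4, forcing >= 4 crossings in any diagram


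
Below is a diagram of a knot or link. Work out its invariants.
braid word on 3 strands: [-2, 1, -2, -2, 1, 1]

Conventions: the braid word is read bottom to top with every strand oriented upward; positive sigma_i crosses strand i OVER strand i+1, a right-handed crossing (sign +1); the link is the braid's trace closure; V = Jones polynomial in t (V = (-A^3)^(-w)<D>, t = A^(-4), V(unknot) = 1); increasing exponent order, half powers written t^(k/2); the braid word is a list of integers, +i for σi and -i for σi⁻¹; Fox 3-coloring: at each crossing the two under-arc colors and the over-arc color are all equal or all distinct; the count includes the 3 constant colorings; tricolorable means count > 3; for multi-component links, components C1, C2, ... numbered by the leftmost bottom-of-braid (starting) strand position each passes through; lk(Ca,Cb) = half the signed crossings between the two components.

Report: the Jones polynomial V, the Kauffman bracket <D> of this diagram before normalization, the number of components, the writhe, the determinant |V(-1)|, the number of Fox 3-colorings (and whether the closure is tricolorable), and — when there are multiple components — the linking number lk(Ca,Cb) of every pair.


Jones polynomial: V(t) = -t^-3 + 2t^-2 - 2t^-1 + 3 - 2t + 2t^2 - t^3
<D> = -A^-12 + 2A^-8 - 2A^-4 + 3 - 2A^4 + 2A^8 - A^12; writhe 0
components 1, writhe 0 (6 crossings)
3-colorings: 3 of 3^6, det 13 — not tricolorable
note: w = 0 shifts under R1 moves; the (-A^3)^(0) factor cancels that in V


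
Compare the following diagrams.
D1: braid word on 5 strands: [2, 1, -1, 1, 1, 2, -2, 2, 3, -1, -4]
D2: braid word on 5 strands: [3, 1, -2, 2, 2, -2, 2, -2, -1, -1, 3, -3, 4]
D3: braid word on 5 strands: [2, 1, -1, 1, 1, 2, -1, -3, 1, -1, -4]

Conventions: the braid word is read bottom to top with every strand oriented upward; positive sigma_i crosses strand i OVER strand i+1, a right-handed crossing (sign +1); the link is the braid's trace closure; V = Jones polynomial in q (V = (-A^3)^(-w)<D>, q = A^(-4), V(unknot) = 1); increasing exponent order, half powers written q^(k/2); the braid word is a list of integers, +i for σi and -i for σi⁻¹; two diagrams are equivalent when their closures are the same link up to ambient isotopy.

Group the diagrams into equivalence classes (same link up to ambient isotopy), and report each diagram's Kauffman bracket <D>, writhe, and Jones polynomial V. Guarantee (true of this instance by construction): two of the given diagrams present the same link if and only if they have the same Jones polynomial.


grouping into links: {D1, D3} | {D2}
V(D1) = -q^(1/2) + q^(3/2) - q^(5/2) - q^(9/2)  (w +3, c 11, <D> = A^-9 + A^-1 - A^3 + A^7)
D2 (bracket A + A^5; 13 crossings at w = +1): V = -q^(-1/2) - q^(1/2)
V(D3) = -q^(1/2) + q^(3/2) - q^(5/2) - q^(9/2)  (w +1, c 11, <D> = A^-15 + A^-7 - A^-3 + A)
key observation: 2 values of V(q) split the 3 diagrams


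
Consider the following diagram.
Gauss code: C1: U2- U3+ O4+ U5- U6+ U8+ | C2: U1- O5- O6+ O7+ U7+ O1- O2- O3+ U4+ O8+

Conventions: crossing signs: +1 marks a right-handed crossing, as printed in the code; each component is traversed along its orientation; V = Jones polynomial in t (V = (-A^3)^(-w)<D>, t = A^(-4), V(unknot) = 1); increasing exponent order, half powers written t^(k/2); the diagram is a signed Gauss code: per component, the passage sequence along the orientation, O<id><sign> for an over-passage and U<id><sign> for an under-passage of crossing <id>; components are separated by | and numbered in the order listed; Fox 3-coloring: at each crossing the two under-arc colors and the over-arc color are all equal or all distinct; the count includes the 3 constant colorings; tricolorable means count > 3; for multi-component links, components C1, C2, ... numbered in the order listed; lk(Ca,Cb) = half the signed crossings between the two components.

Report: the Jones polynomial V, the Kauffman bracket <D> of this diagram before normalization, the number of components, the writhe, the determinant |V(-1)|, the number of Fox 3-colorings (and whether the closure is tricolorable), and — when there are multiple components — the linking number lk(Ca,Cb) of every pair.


V = -t^(1/2) - t^(5/2)
<D> = -A^-4 - A^4 (w = +2)
2 components over 8 crossings, w = +2
lk(C1,C2): +1
3 Fox colorings among 3^8, |V(-1)| = 2: not tricolorable
why: the 1 component pair carries total linking +1
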